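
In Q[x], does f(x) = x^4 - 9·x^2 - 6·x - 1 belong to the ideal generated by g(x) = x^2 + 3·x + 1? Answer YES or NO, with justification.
In Q[x] the ideal (g) consists of all multiples of g, so f ∈ (g) iff g | f, i.e. iff the remainder of f on division by g is 0. Divide f by g (g is monic, so eliminate the leading term of the running remainder at each step):
  leading term x^4: subtract (x^2)·g(x) = x^4 + 3·x^3 + x^2, leaving -3·x^3 - 10·x^2 - 6·x - 1
  leading term -3·x^3: subtract (-3·x)·g(x) = -3·x^3 - 9·x^2 - 3·x, leaving -x^2 - 3·x - 1
  leading term -x^2: subtract (-1)·g(x) = -x^2 - 3·x - 1, leaving 0
The remainder is 0, so f(x) = g(x) · h(x) with h(x) = x^2 - 3·x - 1. Hence g | f, i.e. f ∈ (g).

Final answer: YES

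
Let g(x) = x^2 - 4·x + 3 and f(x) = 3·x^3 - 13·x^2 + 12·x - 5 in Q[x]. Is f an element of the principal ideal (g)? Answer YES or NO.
NO

In Q[x] the ideal (g) consists of all multiples of g, so f ∈ (g) iff g | f, i.e. iff the remainder of f on division by g is 0. Divide f by g (g is monic, so eliminate the leading term of the running remainder at each step):
  leading term 3·x^3: subtract (3·x)·g(x) = 3·x^3 - 12·x^2 + 9·x, leaving -x^2 + 3·x - 5
  leading term -x^2: subtract (-1)·g(x) = -x^2 + 4·x - 3, leaving -x - 2
The remainder r(x) = -x - 2 ≠ 0 (and deg r < deg g), so g ∤ f, i.e. f ∉ (g).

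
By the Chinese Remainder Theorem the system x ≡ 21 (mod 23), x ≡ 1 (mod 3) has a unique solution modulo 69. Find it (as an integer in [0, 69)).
The moduli 23, 3 are pairwise coprime, so by the CRT there is a unique solution mod 23·3 = 69.
Solve by successive substitution. Start with x ≡ 21 (mod 23).
  Combine with x ≡ 1 (mod 3): write x = 21 + 23·t and require 21 + 23·t ≡ 1 (mod 3), i.e. 23·t ≡ 1 − 21 ≡ 1 (mod 3). Since 23^(−1) ≡ 2 (mod 3) (23 ≡ 2 (mod 3)), t ≡ 2·1 ≡ 2 (mod 3). So x ≡ 21 + 23·2 = 67 (mod 69).
Unique solution in [0, 69): x = 67.

Final answer: x ≡ 67 (mod 69); the representative in [0, 69) is 67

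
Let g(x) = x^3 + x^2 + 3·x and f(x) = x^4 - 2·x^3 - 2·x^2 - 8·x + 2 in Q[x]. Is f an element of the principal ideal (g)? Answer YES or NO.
NO

In Q[x] the ideal (g) consists of all multiples of g, so f ∈ (g) iff g | f, i.e. iff the remainder of f on division by g is 0. Divide f by g (g is monic, so eliminate the leading term of the running remainder at each step):
  leading term x^4: subtract (x)·g(x) = x^4 + x^3 + 3·x^2, leaving -3·x^3 - 5·x^2 - 8·x + 2
  leading term -3·x^3: subtract (-3)·g(x) = -3·x^3 - 3·x^2 - 9·x, leaving -2·x^2 + x + 2
The remainder r(x) = -2·x^2 + x + 2 ≠ 0 (and deg r < deg g), so g ∤ f, i.e. f ∉ (g).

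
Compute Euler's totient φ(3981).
φ is multiplicative, with φ(p^e) = p^e − p^(e−1). Factorise 3981 = 3 · 1327. Then
  φ(3981) = (3 − 1) · (1327 − 1) = 2 · 1326 = 2652.

Final answer: φ(3981) = 2652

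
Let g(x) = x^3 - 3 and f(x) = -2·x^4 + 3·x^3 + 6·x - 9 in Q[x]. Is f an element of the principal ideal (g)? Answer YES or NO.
In Q[x] the ideal (g) consists of all multiples of g, so f ∈ (g) iff g | f, i.e. iff the remainder of f on division by g is 0. Divide f by g (g is monic, so eliminate the leading term of the running remainder at each step):
  leading term -2·x^4: subtract (-2·x)·g(x) = -2·x^4 + 6·x, leaving 3·x^3 - 9
  leading term 3·x^3: subtract (3)·g(x) = 3·x^3 - 9, leaving 0
The remainder is 0, so f(x) = g(x) · h(x) with h(x) = 3 - 2·x. Hence g | f, i.e. f ∈ (g).

Final answer: YES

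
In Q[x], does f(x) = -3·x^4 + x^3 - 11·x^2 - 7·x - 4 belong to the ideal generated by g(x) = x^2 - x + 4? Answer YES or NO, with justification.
In Q[x] the ideal (g) consists of all multiples of g, so f ∈ (g) iff g | f, i.e. iff the remainder of f on division by g is 0. Divide f by g (g is monic, so eliminate the leading term of the running remainder at each step):
  leading term -3·x^4: subtract (-3·x^2)·g(x) = -3·x^4 + 3·x^3 - 12·x^2, leaving -2·x^3 + x^2 - 7·x - 4
  leading term -2·x^3: subtract (-2·x)·g(x) = -2·x^3 + 2·x^2 - 8·x, leaving -x^2 + x - 4
  leading term -x^2: subtract (-1)·g(x) = -x^2 + x - 4, leaving 0
The remainder is 0, so f(x) = g(x) · h(x) with h(x) = -3·x^2 - 2·x - 1. Hence g | f, i.e. f ∈ (g).

Final answer: YES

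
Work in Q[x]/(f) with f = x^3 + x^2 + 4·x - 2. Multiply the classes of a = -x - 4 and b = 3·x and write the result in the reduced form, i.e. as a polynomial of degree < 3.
First multiply in Q[x] without reducing: a · b = -3·x^2 - 12·x. This already has degree < 3, so no reduction is needed. Hence a · b ≡ -3·x^2 - 12·x in Q[x]/(f).

Final answer: a · b ≡ -3·x^2 - 12·x (mod f(x))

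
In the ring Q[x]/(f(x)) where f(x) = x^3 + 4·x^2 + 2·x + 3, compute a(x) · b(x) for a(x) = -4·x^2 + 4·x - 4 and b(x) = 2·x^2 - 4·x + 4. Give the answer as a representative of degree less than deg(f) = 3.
a · b ≡ -248·x^2 - 56·x - 184 (mod f(x))

First multiply in Q[x] without reducing: a · b = -8·x^4 + 24·x^3 - 40·x^2 + 32·x - 16. Now divide by f(x) = x^3 + 4·x^2 + 2·x + 3, eliminating the leading term at each step:
  leading term -8·x^4: subtract (-8·x)·f(x) = -8·x^4 - 32·x^3 - 16·x^2 - 24·x, leaving 56·x^3 - 24·x^2 + 56·x - 16
  leading term 56·x^3: subtract (56)·f(x) = 56·x^3 + 224·x^2 + 112·x + 168, leaving -248·x^2 - 56·x - 184
The degree is now < 3, so this is the remainder. Hence a · b ≡ -248·x^2 - 56·x - 184 in Q[x]/(f).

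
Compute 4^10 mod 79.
Use repeated squaring. Binary(10) = 1010. Walk through the bits of the exponent 10 left-to-right: at each bit after the leading one, square the running value, then multiply by 4 if the bit is 1 (always reducing mod 79):
  bit 1 = 1 (leading): start with 4.
  bit 2 = 0: square 4^2 = 16 (mod 79).
  bit 3 = 1: square 16^2 = 256 ≡ 19; bit is 1, so multiply 19·4 = 76 (mod 79).
  bit 4 = 0: square 76^2 = 5776 ≡ 9 (mod 79).
Final value: 4^10 ≡ 9 (mod 79).

Final answer: 9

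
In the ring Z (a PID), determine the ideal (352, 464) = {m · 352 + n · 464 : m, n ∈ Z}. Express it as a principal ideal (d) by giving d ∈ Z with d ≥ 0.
In the PID Z, (a, b) is generated by gcd(a, b). Compute gcd(464, 352) with the extended Euclidean algorithm, tracking rows (r, s, t) with s·464 + t·352 = r:
  row A: (464, 1, 0)   [1·464 + 0·352 = 464]
  row B: (352, 0, 1)   [0·464 + 1·352 = 352]
  464 = 1·352 + 112   → row C = row A − 1·row B = (112, 1, −1)   [check: 1·464 − 1·352 = 112]
  352 = 3·112 + 16   → row D = row B − 3·row C = (16, −3, 4)   [check: −3·464 + 4·352 = 16]
  112 = 7·16 + 0   → remainder 0, stop. gcd = 16 (last nonzero row D).
So gcd(352, 464) = 16, with Bézout identity −3·464 + 4·352 = 16. Containment (⊇): the Bézout identity exhibits 16 as an element of (352, 464), giving (16) ⊆ (352, 464). Containment (⊆): since 16 | 352 and 16 | 464 (352 = 16·22, 464 = 16·29), every Z-linear combination of 352 and 464 is divisible by 16, so (352, 464) ⊆ (16). Therefore (352, 464) = (16), d = 16.

Final answer: (352, 464) = (16); d = 16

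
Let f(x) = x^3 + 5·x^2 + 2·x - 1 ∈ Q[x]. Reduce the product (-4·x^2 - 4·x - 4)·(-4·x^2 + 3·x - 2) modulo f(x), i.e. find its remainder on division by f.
a · b ≡ 360·x^2 + 164·x - 68 (mod f(x))

First multiply in Q[x] without reducing: a · b = 16·x^4 + 4·x^3 + 12·x^2 - 4·x + 8. Now divide by f(x) = x^3 + 5·x^2 + 2·x - 1, eliminating the leading term at each step:
  leading term 16·x^4: subtract (16·x)·f(x) = 16·x^4 + 80·x^3 + 32·x^2 - 16·x, leaving -76·x^3 - 20·x^2 + 12·x + 8
  leading term -76·x^3: subtract (-76)·f(x) = -76·x^3 - 380·x^2 - 152·x + 76, leaving 360·x^2 + 164·x - 68
The degree is now < 3, so this is the remainder. Hence a · b ≡ 360·x^2 + 164·x - 68 in Q[x]/(f).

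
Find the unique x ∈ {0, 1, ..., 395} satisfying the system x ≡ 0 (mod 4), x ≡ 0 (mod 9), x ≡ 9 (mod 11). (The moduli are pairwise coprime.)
The moduli 4, 9, 11 are pairwise coprime, so by the CRT there is a unique solution mod 4·9·11 = 396.
Solve by successive substitution. Start with x ≡ 0 (mod 4).
  Combine with x ≡ 0 (mod 9): write x = 4·t and require 4·t ≡ 0 (mod 9). Since 4^(−1) ≡ 7 (mod 9), t ≡ 7·0 ≡ 0 (mod 9). So x ≡ 4·0 = 0 (mod 36).
  Combine with x ≡ 9 (mod 11): write x = 36·t and require 36·t ≡ 9 (mod 11). Since 36^(−1) ≡ 4 (mod 11) (36 ≡ 3 (mod 11)), t ≡ 4·9 ≡ 3 (mod 11). So x ≡ 36·3 = 108 (mod 396).
Unique solution in [0, 396): x = 108.

Final answer: x ≡ 108 (mod 396); the representative in [0, 396) is 108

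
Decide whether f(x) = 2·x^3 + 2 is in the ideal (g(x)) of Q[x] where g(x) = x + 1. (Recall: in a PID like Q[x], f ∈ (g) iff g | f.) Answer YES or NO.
YES

In Q[x] the ideal (g) consists of all multiples of g, so f ∈ (g) iff g | f, i.e. iff the remainder of f on division by g is 0. Divide f by g (g is monic, so eliminate the leading term of the running remainder at each step):
  leading term 2·x^3: subtract (2·x^2)·g(x) = 2·x^3 + 2·x^2, leaving 2 - 2·x^2
  leading term -2·x^2: subtract (-2·x)·g(x) = -2·x^2 - 2·x, leaving 2·x + 2
  leading term 2·x: subtract (2)·g(x) = 2·x + 2, leaving 0
The remainder is 0, so f(x) = g(x) · h(x) with h(x) = 2·x^2 - 2·x + 2. Hence g | f, i.e. f ∈ (g).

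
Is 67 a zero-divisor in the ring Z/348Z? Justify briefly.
NO

gcd(67, 348) = 1, so 67 is a unit in Z/348Z (it has a multiplicative inverse). A unit cannot be a zero-divisor: if 67·b ≡ 0 then multiplying both sides by 67^(−1) gives b ≡ 0. So 67 is not a zero-divisor.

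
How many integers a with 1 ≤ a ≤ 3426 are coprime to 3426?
1140

The number of a ∈ {1, ..., 3426} with gcd(a, 3426) = 1 is by definition Euler's totient φ(3426). φ is multiplicative, with φ(p^e) = p^e − p^(e−1). Factorise 3426 = 2 · 3 · 571. Then
  φ(3426) = (2 − 1) · (3 − 1) · (571 − 1) = 1 · 2 · 570 = 1140.
So there are 1140 such integers.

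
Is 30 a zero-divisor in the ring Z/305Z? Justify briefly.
gcd(30, 305) = 5 > 1, so 30 is not a unit in Z/305Z. In Z/nZ every nonzero non-unit is a zero-divisor: explicitly, take b = 305/gcd = 61 ≠ 0 (mod 305); then 30·61 = 1830 = 6·305, i.e. 30·61 ≡ 0 (mod 305). So 30 is a zero-divisor.

Final answer: YES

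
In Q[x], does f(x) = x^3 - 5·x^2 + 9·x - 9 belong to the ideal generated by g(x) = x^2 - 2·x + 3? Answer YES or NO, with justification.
YES

In Q[x] the ideal (g) consists of all multiples of g, so f ∈ (g) iff g | f, i.e. iff the remainder of f on division by g is 0. Divide f by g (g is monic, so eliminate the leading term of the running remainder at each step):
  leading term x^3: subtract (x)·g(x) = x^3 - 2·x^2 + 3·x, leaving -3·x^2 + 6·x - 9
  leading term -3·x^2: subtract (-3)·g(x) = -3·x^2 + 6·x - 9, leaving 0
The remainder is 0, so f(x) = g(x) · h(x) with h(x) = x - 3. Hence g | f, i.e. f ∈ (g).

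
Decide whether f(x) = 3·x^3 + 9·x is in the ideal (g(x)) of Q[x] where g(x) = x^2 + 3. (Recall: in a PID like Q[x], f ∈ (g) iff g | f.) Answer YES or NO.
YES

In Q[x] the ideal (g) consists of all multiples of g, so f ∈ (g) iff g | f, i.e. iff the remainder of f on division by g is 0. Divide f by g (g is monic, so eliminate the leading term of the running remainder at each step):
  leading term 3·x^3: subtract (3·x)·g(x) = 3·x^3 + 9·x, leaving 0
The remainder is 0, so f(x) = g(x) · h(x) with h(x) = 3·x. Hence g | f, i.e. f ∈ (g).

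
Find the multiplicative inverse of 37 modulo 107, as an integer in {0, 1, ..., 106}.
37^(−1) ≡ 81 (mod 107)

Apply the extended Euclidean algorithm to (107, 37), tracking rows (r, s, t) with s·107 + t·37 = r. Each division r_prev = q·r_cur + r_new produces the new row as (previous row) − q·(current row):
  row A: (107, 1, 0)   [1·107 + 0·37 = 107]
  row B: (37, 0, 1)   [0·107 + 1·37 = 37]
  107 = 2·37 + 33   → row C = row A − 2·row B = (33, 1, −2)   [check: 1·107 − 2·37 = 33]
  37 = 1·33 + 4   → row D = row B − 1·row C = (4, −1, 3)   [check: −1·107 + 3·37 = 4]
  33 = 8·4 + 1   → row E = row C − 8·row D = (1, 9, −26)   [check: 9·107 − 26·37 = 1]
  4 = 4·1 + 0   → remainder 0, stop. gcd = 1 (last nonzero row E).
The gcd is 1, so 37 is invertible mod 107. The last nonzero row gives 9·107 − 26·37 = 1, so t = −26. So 37^(−1) ≡ −26 ≡ 81 (mod 107). Verify: 37 · 81 = 2997 ≡ 1 (mod 107). ✓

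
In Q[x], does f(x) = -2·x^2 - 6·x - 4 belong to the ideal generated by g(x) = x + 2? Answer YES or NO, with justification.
YES

In Q[x] the ideal (g) consists of all multiples of g, so f ∈ (g) iff g | f, i.e. iff the remainder of f on division by g is 0. Divide f by g (g is monic, so eliminate the leading term of the running remainder at each step):
  leading term -2·x^2: subtract (-2·x)·g(x) = -2·x^2 - 4·x, leaving -2·x - 4
  leading term -2·x: subtract (-2)·g(x) = -2·x - 4, leaving 0
The remainder is 0, so f(x) = g(x) · h(x) with h(x) = -2·x - 2. Hence g | f, i.e. f ∈ (g).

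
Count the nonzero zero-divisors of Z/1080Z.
In Z/1080Z each nonzero element is either a unit (gcd with 1080 is 1) or a zero-divisor (gcd > 1). The number of units is φ(1080): factorise 1080 = 2^3 · 3^3 · 5, so φ(1080) = (2^3 − 2^2) · (3^3 − 3^2) · (5 − 1) = 4 · 18 · 4 = 288. The nonzero elements number 1080 − 1 = 1079. Hence the nonzero zero-divisors number 1079 − 288 = 791.

Final answer: Z/1080Z has 791 nonzero zero-divisors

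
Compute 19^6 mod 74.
11

Use repeated squaring. Binary(6) = 110. Walk through the bits of the exponent 6 left-to-right: at each bit after the leading one, square the running value, then multiply by 19 if the bit is 1 (always reducing mod 74):
  bit 1 = 1 (leading): start with 19.
  bit 2 = 1: square 19^2 = 361 ≡ 65; bit is 1, so multiply 65·19 = 1235 ≡ 51 (mod 74).
  bit 3 = 0: square 51^2 = 2601 ≡ 11 (mod 74).
Final value: 19^6 ≡ 11 (mod 74).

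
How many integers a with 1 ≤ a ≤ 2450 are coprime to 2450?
The number of a ∈ {1, ..., 2450} with gcd(a, 2450) = 1 is by definition Euler's totient φ(2450). φ is multiplicative, with φ(p^e) = p^e − p^(e−1). Factorise 2450 = 2 · 5^2 · 7^2. Then
  φ(2450) = (2 − 1) · (5^2 − 5^1) · (7^2 − 7^1) = 1 · 20 · 42 = 840.
So there are 840 such integers.

Final answer: 840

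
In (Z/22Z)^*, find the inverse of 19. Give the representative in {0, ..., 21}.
Apply the extended Euclidean algorithm to (22, 19), tracking rows (r, s, t) with s·22 + t·19 = r. Each division r_prev = q·r_cur + r_new produces the new row as (previous row) − q·(current row):
  row A: (22, 1, 0)   [1·22 + 0·19 = 22]
  row B: (19, 0, 1)   [0·22 + 1·19 = 19]
  22 = 1·19 + 3   → row C = row A − 1·row B = (3, 1, −1)   [check: 1·22 − 1·19 = 3]
  19 = 6·3 + 1   → row D = row B − 6·row C = (1, −6, 7)   [check: −6·22 + 7·19 = 1]
  3 = 3·1 + 0   → remainder 0, stop. gcd = 1 (last nonzero row D).
The gcd is 1, so 19 is invertible mod 22. The last nonzero row gives −6·22 + 7·19 = 1, so t = 7. So 19^(−1) ≡ 7 (mod 22). Verify: 19 · 7 = 133 ≡ 1 (mod 22). ✓

Final answer: 19^(−1) ≡ 7 (mod 22)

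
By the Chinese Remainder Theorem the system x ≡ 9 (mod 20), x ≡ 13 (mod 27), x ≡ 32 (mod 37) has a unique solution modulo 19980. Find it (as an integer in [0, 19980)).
The moduli 20, 27, 37 are pairwise coprime, so by the CRT there is a unique solution mod 20·27·37 = 19980.
Solve by successive substitution. Start with x ≡ 9 (mod 20).
  Combine with x ≡ 13 (mod 27): write x = 9 + 20·t and require 9 + 20·t ≡ 13 (mod 27), i.e. 20·t ≡ 13 − 9 ≡ 4 (mod 27). Since 20^(−1) ≡ 23 (mod 27), t ≡ 23·4 ≡ 11 (mod 27). So x ≡ 9 + 20·11 = 229 (mod 540).
  Combine with x ≡ 32 (mod 37): write x = 229 + 540·t and require 229 + 540·t ≡ 32 (mod 37), i.e. 540·t ≡ 32 − 229 ≡ 25 (mod 37). Since 540^(−1) ≡ 32 (mod 37) (540 ≡ 22 (mod 37)), t ≡ 32·25 ≡ 23 (mod 37). So x ≡ 229 + 540·23 = 12649 (mod 19980).
Unique solution in [0, 19980): x = 12649.

Final answer: x ≡ 12649 (mod 19980); the representative in [0, 19980) is 12649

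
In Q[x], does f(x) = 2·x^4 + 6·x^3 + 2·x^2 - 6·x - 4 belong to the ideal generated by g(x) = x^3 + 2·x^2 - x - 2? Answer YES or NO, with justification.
In Q[x] the ideal (g) consists of all multiples of g, so f ∈ (g) iff g | f, i.e. iff the remainder of f on division by g is 0. Divide f by g (g is monic, so eliminate the leading term of the running remainder at each step):
  leading term 2·x^4: subtract (2·x)·g(x) = 2·x^4 + 4·x^3 - 2·x^2 - 4·x, leaving 2·x^3 + 4·x^2 - 2·x - 4
  leading term 2·x^3: subtract (2)·g(x) = 2·x^3 + 4·x^2 - 2·x - 4, leaving 0
The remainder is 0, so f(x) = g(x) · h(x) with h(x) = 2·x + 2. Hence g | f, i.e. f ∈ (g).

Final answer: YES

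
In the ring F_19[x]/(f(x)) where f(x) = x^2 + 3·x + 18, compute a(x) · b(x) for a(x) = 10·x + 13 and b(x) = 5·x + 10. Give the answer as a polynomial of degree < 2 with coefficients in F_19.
a · b ≡ 15·x + 9 (mod f(x))

Multiply as integer polynomials: a · b = 50·x^2 + 165·x + 130. Reducing coefficients mod 19: a · b ≡ 12·x^2 + 13·x + 16. Now divide by f(x) = x^2 + 3·x + 18 in F_19[x], eliminating the leading term at each step:
  leading term 12·x^2: subtract (12)·f(x) = 12·x^2 + 17·x + 7, leaving 15·x + 9 (coefficients mod 19)
The degree is now < 2, so this is the remainder. Hence a · b ≡ 15·x + 9 in F_19[x]/(f).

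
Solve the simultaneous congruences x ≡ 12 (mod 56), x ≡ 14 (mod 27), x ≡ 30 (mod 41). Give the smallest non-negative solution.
The moduli 56, 27, 41 are pairwise coprime, so by the CRT there is a unique solution mod 56·27·41 = 61992.
Solve by successive substitution. Start with x ≡ 12 (mod 56).
  Combine with x ≡ 14 (mod 27): write x = 12 + 56·t and require 12 + 56·t ≡ 14 (mod 27), i.e. 56·t ≡ 14 − 12 ≡ 2 (mod 27). Since 56^(−1) ≡ 14 (mod 27) (56 ≡ 2 (mod 27)), t ≡ 14·2 ≡ 1 (mod 27). So x ≡ 12 + 56·1 = 68 (mod 1512).
  Combine with x ≡ 30 (mod 41): write x = 68 + 1512·t and require 68 + 1512·t ≡ 30 (mod 41), i.e. 1512·t ≡ 30 − 68 ≡ 3 (mod 41). Since 1512^(−1) ≡ 8 (mod 41) (1512 ≡ 36 (mod 41)), t ≡ 8·3 ≡ 24 (mod 41). So x ≡ 68 + 1512·24 = 36356 (mod 61992).
Unique solution in [0, 61992): x = 36356.

Final answer: x ≡ 36356 (mod 61992); the representative in [0, 61992) is 36356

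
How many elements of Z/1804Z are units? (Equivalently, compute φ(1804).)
An element a ∈ Z/1804Z is a unit iff gcd(a, 1804) = 1, so the number of units is φ(1804). φ is multiplicative, with φ(p^e) = p^e − p^(e−1). Factorise 1804 = 2^2 · 11 · 41. Then
  φ(1804) = (2^2 − 2^1) · (11 − 1) · (41 − 1) = 2 · 10 · 40 = 800.

Final answer: Z/1804Z has φ(1804) = 800 units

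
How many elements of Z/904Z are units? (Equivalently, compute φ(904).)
Z/904Z has φ(904) = 448 units

An element a ∈ Z/904Z is a unit iff gcd(a, 904) = 1, so the number of units is φ(904). φ is multiplicative, with φ(p^e) = p^e − p^(e−1). Factorise 904 = 2^3 · 113. Then
  φ(904) = (2^3 − 2^2) · (113 − 1) = 4 · 112 = 448.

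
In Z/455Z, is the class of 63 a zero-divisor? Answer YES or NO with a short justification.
gcd(63, 455) = 7 > 1, so 63 is not a unit in Z/455Z. In Z/nZ every nonzero non-unit is a zero-divisor: explicitly, take b = 455/gcd = 65 ≠ 0 (mod 455); then 63·65 = 4095 = 9·455, i.e. 63·65 ≡ 0 (mod 455). So 63 is a zero-divisor.

Final answer: YES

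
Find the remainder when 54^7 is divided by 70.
54

Use repeated squaring. Binary(7) = 111. Walk through the bits of the exponent 7 left-to-right: at each bit after the leading one, square the running value, then multiply by 54 if the bit is 1 (always reducing mod 70):
  bit 1 = 1 (leading): start with 54.
  bit 2 = 1: square 54^2 = 2916 ≡ 46; bit is 1, so multiply 46·54 = 2484 ≡ 34 (mod 70).
  bit 3 = 1: square 34^2 = 1156 ≡ 36; bit is 1, so multiply 36·54 = 1944 ≡ 54 (mod 70).
Final value: 54^7 ≡ 54 (mod 70).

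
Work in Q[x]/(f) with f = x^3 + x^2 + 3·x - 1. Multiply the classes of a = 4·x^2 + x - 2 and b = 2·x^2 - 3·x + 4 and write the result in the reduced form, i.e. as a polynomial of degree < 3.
a · b ≡ 3·x^2 + 72·x - 26 (mod f(x))

First multiply in Q[x] without reducing: a · b = 8·x^4 - 10·x^3 + 9·x^2 + 10·x - 8. Now divide by f(x) = x^3 + x^2 + 3·x - 1, eliminating the leading term at each step:
  leading term 8·x^4: subtract (8·x)·f(x) = 8·x^4 + 8·x^3 + 24·x^2 - 8·x, leaving -18·x^3 - 15·x^2 + 18·x - 8
  leading term -18·x^3: subtract (-18)·f(x) = -18·x^3 - 18·x^2 - 54·x + 18, leaving 3·x^2 + 72·x - 26
The degree is now < 3, so this is the remainder. Hence a · b ≡ 3·x^2 + 72·x - 26 in Q[x]/(f).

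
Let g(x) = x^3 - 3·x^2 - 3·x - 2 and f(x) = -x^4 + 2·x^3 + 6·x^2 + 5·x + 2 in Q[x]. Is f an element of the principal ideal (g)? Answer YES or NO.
YES

In Q[x] the ideal (g) consists of all multiples of g, so f ∈ (g) iff g | f, i.e. iff the remainder of f on division by g is 0. Divide f by g (g is monic, so eliminate the leading term of the running remainder at each step):
  leading term -x^4: subtract (-x)·g(x) = -x^4 + 3·x^3 + 3·x^2 + 2·x, leaving -x^3 + 3·x^2 + 3·x + 2
  leading term -x^3: subtract (-1)·g(x) = -x^3 + 3·x^2 + 3·x + 2, leaving 0
The remainder is 0, so f(x) = g(x) · h(x) with h(x) = -x - 1. Hence g | f, i.e. f ∈ (g).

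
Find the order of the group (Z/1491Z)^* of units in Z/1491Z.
|(Z/1491Z)^*| = 840

(Z/1491Z)^* consists of the classes a with gcd(a, 1491) = 1, so its order is φ(1491). φ is multiplicative, with φ(p^e) = p^e − p^(e−1). Factorise 1491 = 3 · 7 · 71. Then
  φ(1491) = (3 − 1) · (7 − 1) · (71 − 1) = 2 · 6 · 70 = 840.
Thus |(Z/1491Z)^*| = 840.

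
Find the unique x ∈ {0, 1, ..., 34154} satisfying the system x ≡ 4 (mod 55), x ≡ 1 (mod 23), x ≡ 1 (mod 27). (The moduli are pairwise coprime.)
x ≡ 23599 (mod 34155); the representative in [0, 34155) is 23599

The moduli 55, 23, 27 are pairwise coprime, so by the CRT there is a unique solution mod 55·23·27 = 34155.
Solve by successive substitution. Start with x ≡ 4 (mod 55).
  Combine with x ≡ 1 (mod 23): write x = 4 + 55·t and require 4 + 55·t ≡ 1 (mod 23), i.e. 55·t ≡ 1 − 4 ≡ 20 (mod 23). Since 55^(−1) ≡ 18 (mod 23) (55 ≡ 9 (mod 23)), t ≡ 18·20 ≡ 15 (mod 23). So x ≡ 4 + 55·15 = 829 (mod 1265).
  Combine with x ≡ 1 (mod 27): write x = 829 + 1265·t and require 829 + 1265·t ≡ 1 (mod 27), i.e. 1265·t ≡ 1 − 829 ≡ 9 (mod 27). Since 1265^(−1) ≡ 20 (mod 27) (1265 ≡ 23 (mod 27)), t ≡ 20·9 ≡ 18 (mod 27). So x ≡ 829 + 1265·18 = 23599 (mod 34155).
Unique solution in [0, 34155): x = 23599.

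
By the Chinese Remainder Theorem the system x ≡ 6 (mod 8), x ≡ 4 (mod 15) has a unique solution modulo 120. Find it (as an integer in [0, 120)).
The moduli 8, 15 are pairwise coprime, so by the CRT there is a unique solution mod 8·15 = 120.
Solve by successive substitution. Start with x ≡ 6 (mod 8).
  Combine with x ≡ 4 (mod 15): write x = 6 + 8·t and require 6 + 8·t ≡ 4 (mod 15), i.e. 8·t ≡ 4 − 6 ≡ 13 (mod 15). Since 8^(−1) ≡ 2 (mod 15), t ≡ 2·13 ≡ 11 (mod 15). So x ≡ 6 + 8·11 = 94 (mod 120).
Unique solution in [0, 120): x = 94.

Final answer: x ≡ 94 (mod 120); the representative in [0, 120) is 94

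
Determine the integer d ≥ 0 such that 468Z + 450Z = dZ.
In the PID Z, (a, b) is generated by gcd(a, b). Compute gcd(468, 450) with the extended Euclidean algorithm, tracking rows (r, s, t) with s·468 + t·450 = r:
  row A: (468, 1, 0)   [1·468 + 0·450 = 468]
  row B: (450, 0, 1)   [0·468 + 1·450 = 450]
  468 = 1·450 + 18   → row C = row A − 1·row B = (18, 1, −1)   [check: 1·468 − 1·450 = 18]
  450 = 25·18 + 0   → remainder 0, stop. gcd = 18 (last nonzero row C).
So gcd(468, 450) = 18, with Bézout identity 1·468 − 1·450 = 18. Containment (⊇): the Bézout identity exhibits 18 as an element of (468, 450), giving (18) ⊆ (468, 450). Containment (⊆): since 18 | 468 and 18 | 450 (468 = 18·26, 450 = 18·25), every Z-linear combination of 468 and 450 is divisible by 18, so (468, 450) ⊆ (18). Therefore (468, 450) = (18), d = 18.

Final answer: (468, 450) = (18); d = 18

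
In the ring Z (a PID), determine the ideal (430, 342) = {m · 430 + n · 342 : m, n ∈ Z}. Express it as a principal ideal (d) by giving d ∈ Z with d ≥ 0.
In the PID Z, (a, b) is generated by gcd(a, b). Compute gcd(430, 342) with the extended Euclidean algorithm, tracking rows (r, s, t) with s·430 + t·342 = r:
  row A: (430, 1, 0)   [1·430 + 0·342 = 430]
  row B: (342, 0, 1)   [0·430 + 1·342 = 342]
  430 = 1·342 + 88   → row C = row A − 1·row B = (88, 1, −1)   [check: 1·430 − 1·342 = 88]
  342 = 3·88 + 78   → row D = row B − 3·row C = (78, −3, 4)   [check: −3·430 + 4·342 = 78]
  88 = 1·78 + 10   → row E = row C − 1·row D = (10, 4, −5)   [check: 4·430 − 5·342 = 10]
  78 = 7·10 + 8   → row F = row D − 7·row E = (8, −31, 39)   [check: −31·430 + 39·342 = 8]
  10 = 1·8 + 2   → row G = row E − 1·row F = (2, 35, −44)   [check: 35·430 − 44·342 = 2]
  8 = 4·2 + 0   → remainder 0, stop. gcd = 2 (last nonzero row G).
So gcd(430, 342) = 2, with Bézout identity 35·430 − 44·342 = 2. Containment (⊇): the Bézout identity exhibits 2 as an element of (430, 342), giving (2) ⊆ (430, 342). Containment (⊆): since 2 | 430 and 2 | 342 (430 = 2·215, 342 = 2·171), every Z-linear combination of 430 and 342 is divisible by 2, so (430, 342) ⊆ (2). Therefore (430, 342) = (2), d = 2.

Final answer: (430, 342) = (2); d = 2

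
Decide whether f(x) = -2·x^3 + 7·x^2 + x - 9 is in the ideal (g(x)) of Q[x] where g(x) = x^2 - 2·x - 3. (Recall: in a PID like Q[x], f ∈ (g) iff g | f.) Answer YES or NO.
In Q[x] the ideal (g) consists of all multiples of g, so f ∈ (g) iff g | f, i.e. iff the remainder of f on division by g is 0. Divide f by g (g is monic, so eliminate the leading term of the running remainder at each step):
  leading term -2·x^3: subtract (-2·x)·g(x) = -2·x^3 + 4·x^2 + 6·x, leaving 3·x^2 - 5·x - 9
  leading term 3·x^2: subtract (3)·g(x) = 3·x^2 - 6·x - 9, leaving x
The remainder r(x) = x ≠ 0 (and deg r < deg g), so g ∤ f, i.e. f ∉ (g).

Final answer: NO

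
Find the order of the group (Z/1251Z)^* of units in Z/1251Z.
|(Z/1251Z)^*| = 828

(Z/1251Z)^* consists of the classes a with gcd(a, 1251) = 1, so its order is φ(1251). φ is multiplicative, with φ(p^e) = p^e − p^(e−1). Factorise 1251 = 3^2 · 139. Then
  φ(1251) = (3^2 − 3^1) · (139 − 1) = 6 · 138 = 828.
Thus |(Z/1251Z)^*| = 828.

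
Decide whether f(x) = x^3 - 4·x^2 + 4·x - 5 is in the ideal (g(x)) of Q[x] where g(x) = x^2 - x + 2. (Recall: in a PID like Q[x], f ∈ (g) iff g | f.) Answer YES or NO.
In Q[x] the ideal (g) consists of all multiples of g, so f ∈ (g) iff g | f, i.e. iff the remainder of f on division by g is 0. Divide f by g (g is monic, so eliminate the leading term of the running remainder at each step):
  leading term x^3: subtract (x)·g(x) = x^3 - x^2 + 2·x, leaving -3·x^2 + 2·x - 5
  leading term -3·x^2: subtract (-3)·g(x) = -3·x^2 + 3·x - 6, leaving 1 - x
The remainder r(x) = 1 - x ≠ 0 (and deg r < deg g), so g ∤ f, i.e. f ∉ (g).

Final answer: NO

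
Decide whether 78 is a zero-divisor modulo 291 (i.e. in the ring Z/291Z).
gcd(78, 291) = 3 > 1, so 78 is not a unit in Z/291Z. In Z/nZ every nonzero non-unit is a zero-divisor: explicitly, take b = 291/gcd = 97 ≠ 0 (mod 291); then 78·97 = 7566 = 26·291, i.e. 78·97 ≡ 0 (mod 291). So 78 is a zero-divisor.

Final answer: YES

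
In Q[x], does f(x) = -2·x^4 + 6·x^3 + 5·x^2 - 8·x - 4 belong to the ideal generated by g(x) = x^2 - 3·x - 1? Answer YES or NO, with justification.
NO

In Q[x] the ideal (g) consists of all multiples of g, so f ∈ (g) iff g | f, i.e. iff the remainder of f on division by g is 0. Divide f by g (g is monic, so eliminate the leading term of the running remainder at each step):
  leading term -2·x^4: subtract (-2·x^2)·g(x) = -2·x^4 + 6·x^3 + 2·x^2, leaving 3·x^2 - 8·x - 4
  leading term 3·x^2: subtract (3)·g(x) = 3·x^2 - 9·x - 3, leaving x - 1
The remainder r(x) = x - 1 ≠ 0 (and deg r < deg g), so g ∤ f, i.e. f ∉ (g).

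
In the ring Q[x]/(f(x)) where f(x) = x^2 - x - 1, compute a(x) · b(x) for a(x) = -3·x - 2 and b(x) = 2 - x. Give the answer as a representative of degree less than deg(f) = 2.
a · b ≡ -x - 1 (mod f(x))

First multiply in Q[x] without reducing: a · b = 3·x^2 - 4·x - 4. Now divide by f(x) = x^2 - x - 1, eliminating the leading term at each step:
  leading term 3·x^2: subtract (3)·f(x) = 3·x^2 - 3·x - 3, leaving -x - 1
The degree is now < 2, so this is the remainder. Hence a · b ≡ -x - 1 in Q[x]/(f).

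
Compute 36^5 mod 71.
Use repeated squaring. Binary(5) = 101. Walk through the bits of the exponent 5 left-to-right: at each bit after the leading one, square the running value, then multiply by 36 if the bit is 1 (always reducing mod 71):
  bit 1 = 1 (leading): start with 36.
  bit 2 = 0: square 36^2 = 1296 ≡ 18 (mod 71).
  bit 3 = 1: square 18^2 = 324 ≡ 40; bit is 1, so multiply 40·36 = 1440 ≡ 20 (mod 71).
Final value: 36^5 ≡ 20 (mod 71).

Final answer: 20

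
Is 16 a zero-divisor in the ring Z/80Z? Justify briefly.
gcd(16, 80) = 16 > 1, so 16 is not a unit in Z/80Z. In Z/nZ every nonzero non-unit is a zero-divisor: explicitly, take b = 80/gcd = 5 ≠ 0 (mod 80); then 16·5 = 80 = 1·80, i.e. 16·5 ≡ 0 (mod 80). So 16 is a zero-divisor.

Final answer: YES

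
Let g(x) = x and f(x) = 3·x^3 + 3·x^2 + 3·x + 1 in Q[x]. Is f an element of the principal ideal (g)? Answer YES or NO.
In Q[x] the ideal (g) consists of all multiples of g, so f ∈ (g) iff g | f, i.e. iff the remainder of f on division by g is 0. Divide f by g (g is monic, so eliminate the leading term of the running remainder at each step):
  leading term 3·x^3: subtract (3·x^2)·g(x) = 3·x^3, leaving 3·x^2 + 3·x + 1
  leading term 3·x^2: subtract (3·x)·g(x) = 3·x^2, leaving 3·x + 1
  leading term 3·x: subtract (3)·g(x) = 3·x, leaving 1
The remainder r(x) = 1 ≠ 0 (and deg r < deg g), so g ∤ f, i.e. f ∉ (g).

Final answer: NO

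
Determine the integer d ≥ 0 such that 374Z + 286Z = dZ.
In the PID Z, (a, b) is generated by gcd(a, b). Compute gcd(374, 286) with the extended Euclidean algorithm, tracking rows (r, s, t) with s·374 + t·286 = r:
  row A: (374, 1, 0)   [1·374 + 0·286 = 374]
  row B: (286, 0, 1)   [0·374 + 1·286 = 286]
  374 = 1·286 + 88   → row C = row A − 1·row B = (88, 1, −1)   [check: 1·374 − 1·286 = 88]
  286 = 3·88 + 22   → row D = row B − 3·row C = (22, −3, 4)   [check: −3·374 + 4·286 = 22]
  88 = 4·22 + 0   → remainder 0, stop. gcd = 22 (last nonzero row D).
So gcd(374, 286) = 22, with Bézout identity −3·374 + 4·286 = 22. Containment (⊇): the Bézout identity exhibits 22 as an element of (374, 286), giving (22) ⊆ (374, 286). Containment (⊆): since 22 | 374 and 22 | 286 (374 = 22·17, 286 = 22·13), every Z-linear combination of 374 and 286 is divisible by 22, so (374, 286) ⊆ (22). Therefore (374, 286) = (22), d = 22.

Final answer: (374, 286) = (22); d = 22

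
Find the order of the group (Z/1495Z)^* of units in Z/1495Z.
|(Z/1495Z)^*| = 1056

(Z/1495Z)^* consists of the classes a with gcd(a, 1495) = 1, so its order is φ(1495). φ is multiplicative, with φ(p^e) = p^e − p^(e−1). Factorise 1495 = 5 · 13 · 23. Then
  φ(1495) = (5 − 1) · (13 − 1) · (23 − 1) = 4 · 12 · 22 = 1056.
Thus |(Z/1495Z)^*| = 1056.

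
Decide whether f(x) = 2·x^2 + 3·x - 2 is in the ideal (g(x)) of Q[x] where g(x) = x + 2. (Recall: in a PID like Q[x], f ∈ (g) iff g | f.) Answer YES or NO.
In Q[x] the ideal (g) consists of all multiples of g, so f ∈ (g) iff g | f, i.e. iff the remainder of f on division by g is 0. Divide f by g (g is monic, so eliminate the leading term of the running remainder at each step):
  leading term 2·x^2: subtract (2·x)·g(x) = 2·x^2 + 4·x, leaving -x - 2
  leading term -x: subtract (-1)·g(x) = -x - 2, leaving 0
The remainder is 0, so f(x) = g(x) · h(x) with h(x) = 2·x - 1. Hence g | f, i.e. f ∈ (g).

Final answer: YES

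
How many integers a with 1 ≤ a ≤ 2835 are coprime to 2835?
1296

The number of a ∈ {1, ..., 2835} with gcd(a, 2835) = 1 is by definition Euler's totient φ(2835). φ is multiplicative, with φ(p^e) = p^e − p^(e−1). Factorise 2835 = 3^4 · 5 · 7. Then
  φ(2835) = (3^4 − 3^3) · (5 − 1) · (7 − 1) = 54 · 4 · 6 = 1296.
So there are 1296 such integers.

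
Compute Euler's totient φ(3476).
φ is multiplicative, with φ(p^e) = p^e − p^(e−1). Factorise 3476 = 2^2 · 11 · 79. Then
  φ(3476) = (2^2 − 2^1) · (11 − 1) · (79 − 1) = 2 · 10 · 78 = 1560.

Final answer: φ(3476) = 1560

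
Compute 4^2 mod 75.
16

Use repeated squaring. Binary(2) = 10. Walk through the bits of the exponent 2 left-to-right: at each bit after the leading one, square the running value, then multiply by 4 if the bit is 1 (always reducing mod 75):
  bit 1 = 1 (leading): start with 4.
  bit 2 = 0: square 4^2 = 16 (mod 75).
Final value: 4^2 ≡ 16 (mod 75).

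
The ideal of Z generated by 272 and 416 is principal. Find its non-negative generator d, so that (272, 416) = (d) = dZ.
In the PID Z, (a, b) is generated by gcd(a, b). Compute gcd(416, 272) with the extended Euclidean algorithm, tracking rows (r, s, t) with s·416 + t·272 = r:
  row A: (416, 1, 0)   [1·416 + 0·272 = 416]
  row B: (272, 0, 1)   [0·416 + 1·272 = 272]
  416 = 1·272 + 144   → row C = row A − 1·row B = (144, 1, −1)   [check: 1·416 − 1·272 = 144]
  272 = 1·144 + 128   → row D = row B − 1·row C = (128, −1, 2)   [check: −1·416 + 2·272 = 128]
  144 = 1·128 + 16   → row E = row C − 1·row D = (16, 2, −3)   [check: 2·416 − 3·272 = 16]
  128 = 8·16 + 0   → remainder 0, stop. gcd = 16 (last nonzero row E).
So gcd(272, 416) = 16, with Bézout identity 2·416 − 3·272 = 16. Containment (⊇): the Bézout identity exhibits 16 as an element of (272, 416), giving (16) ⊆ (272, 416). Containment (⊆): since 16 | 272 and 16 | 416 (272 = 16·17, 416 = 16·26), every Z-linear combination of 272 and 416 is divisible by 16, so (272, 416) ⊆ (16). Therefore (272, 416) = (16), d = 16.

Final answer: (272, 416) = (16); d = 16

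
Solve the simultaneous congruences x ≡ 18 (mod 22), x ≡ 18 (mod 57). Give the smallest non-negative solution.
The moduli 22, 57 are pairwise coprime, so by the CRT there is a unique solution mod 22·57 = 1254.
Solve by successive substitution. Start with x ≡ 18 (mod 22).
  Combine with x ≡ 18 (mod 57): write x = 18 + 22·t and require 18 + 22·t ≡ 18 (mod 57), i.e. 22·t ≡ 18 − 18 ≡ 0 (mod 57). Since 22^(−1) ≡ 13 (mod 57), t ≡ 13·0 ≡ 0 (mod 57). So x ≡ 18 + 22·0 = 18 (mod 1254).
Unique solution in [0, 1254): x = 18.

Final answer: x ≡ 18 (mod 1254); the representative in [0, 1254) is 18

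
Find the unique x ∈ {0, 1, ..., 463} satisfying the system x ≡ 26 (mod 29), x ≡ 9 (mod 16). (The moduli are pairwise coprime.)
The moduli 29, 16 are pairwise coprime, so by the CRT there is a unique solution mod 29·16 = 464.
Solve by successive substitution. Start with x ≡ 26 (mod 29).
  Combine with x ≡ 9 (mod 16): write x = 26 + 29·t and require 26 + 29·t ≡ 9 (mod 16), i.e. 29·t ≡ 9 − 26 ≡ 15 (mod 16). Since 29^(−1) ≡ 5 (mod 16) (29 ≡ 13 (mod 16)), t ≡ 5·15 ≡ 11 (mod 16). So x ≡ 26 + 29·11 = 345 (mod 464).
Unique solution in [0, 464): x = 345.

Final answer: x ≡ 345 (mod 464); the representative in [0, 464) is 345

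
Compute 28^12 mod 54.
Use repeated squaring. Binary(12) = 1100. Walk through the bits of the exponent 12 left-to-right: at each bit after the leading one, square the running value, then multiply by 28 if the bit is 1 (always reducing mod 54):
  bit 1 = 1 (leading): start with 28.
  bit 2 = 1: square 28^2 = 784 ≡ 28; bit is 1, so multiply 28·28 = 784 ≡ 28 (mod 54).
  bit 3 = 0: square 28^2 = 784 ≡ 28 (mod 54).
  bit 4 = 0: square 28^2 = 784 ≡ 28 (mod 54).
Final value: 28^12 ≡ 28 (mod 54).

Final answer: 28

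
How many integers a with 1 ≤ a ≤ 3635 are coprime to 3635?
2904

The number of a ∈ {1, ..., 3635} with gcd(a, 3635) = 1 is by definition Euler's totient φ(3635). φ is multiplicative, with φ(p^e) = p^e − p^(e−1). Factorise 3635 = 5 · 727. Then
  φ(3635) = (5 − 1) · (727 − 1) = 4 · 726 = 2904.
So there are 2904 such integers.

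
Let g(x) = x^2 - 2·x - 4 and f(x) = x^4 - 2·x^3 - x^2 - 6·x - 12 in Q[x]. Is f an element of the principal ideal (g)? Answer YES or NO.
In Q[x] the ideal (g) consists of all multiples of g, so f ∈ (g) iff g | f, i.e. iff the remainder of f on division by g is 0. Divide f by g (g is monic, so eliminate the leading term of the running remainder at each step):
  leading term x^4: subtract (x^2)·g(x) = x^4 - 2·x^3 - 4·x^2, leaving 3·x^2 - 6·x - 12
  leading term 3·x^2: subtract (3)·g(x) = 3·x^2 - 6·x - 12, leaving 0
The remainder is 0, so f(x) = g(x) · h(x) with h(x) = x^2 + 3. Hence g | f, i.e. f ∈ (g).

Final answer: YES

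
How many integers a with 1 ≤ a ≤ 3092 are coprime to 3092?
1544

The number of a ∈ {1, ..., 3092} with gcd(a, 3092) = 1 is by definition Euler's totient φ(3092). φ is multiplicative, with φ(p^e) = p^e − p^(e−1). Factorise 3092 = 2^2 · 773. Then
  φ(3092) = (2^2 − 2^1) · (773 − 1) = 2 · 772 = 1544.
So there are 1544 such integers.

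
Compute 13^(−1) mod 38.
13^(−1) ≡ 3 (mod 38)

Apply the extended Euclidean algorithm to (38, 13), tracking rows (r, s, t) with s·38 + t·13 = r. Each division r_prev = q·r_cur + r_new produces the new row as (previous row) − q·(current row):
  row A: (38, 1, 0)   [1·38 + 0·13 = 38]
  row B: (13, 0, 1)   [0·38 + 1·13 = 13]
  38 = 2·13 + 12   → row C = row A − 2·row B = (12, 1, −2)   [check: 1·38 − 2·13 = 12]
  13 = 1·12 + 1   → row D = row B − 1·row C = (1, −1, 3)   [check: −1·38 + 3·13 = 1]
  12 = 12·1 + 0   → remainder 0, stop. gcd = 1 (last nonzero row D).
The gcd is 1, so 13 is invertible mod 38. The last nonzero row gives −1·38 + 3·13 = 1, so t = 3. So 13^(−1) ≡ 3 (mod 38). Verify: 13 · 3 = 39 ≡ 1 (mod 38). ✓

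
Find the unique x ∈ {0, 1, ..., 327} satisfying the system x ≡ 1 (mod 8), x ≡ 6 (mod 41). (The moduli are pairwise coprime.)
The moduli 8, 41 are pairwise coprime, so by the CRT there is a unique solution mod 8·41 = 328.
Solve by successive substitution. Start with x ≡ 1 (mod 8).
  Combine with x ≡ 6 (mod 41): write x = 1 + 8·t and require 1 + 8·t ≡ 6 (mod 41), i.e. 8·t ≡ 6 − 1 ≡ 5 (mod 41). Since 8^(−1) ≡ 36 (mod 41), t ≡ 36·5 ≡ 16 (mod 41). So x ≡ 1 + 8·16 = 129 (mod 328).
Unique solution in [0, 328): x = 129.

Final answer: x ≡ 129 (mod 328); the representative in [0, 328) is 129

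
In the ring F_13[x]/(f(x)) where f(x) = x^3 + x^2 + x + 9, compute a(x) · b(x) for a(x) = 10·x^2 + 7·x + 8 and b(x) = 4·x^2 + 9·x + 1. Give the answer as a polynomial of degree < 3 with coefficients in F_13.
a · b ≡ 5·x + 8 (mod f(x))

Multiply as integer polynomials: a · b = 40·x^4 + 118·x^3 + 105·x^2 + 79·x + 8. Reducing coefficients mod 13: a · b ≡ x^4 + x^3 + x^2 + x + 8. Now divide by f(x) = x^3 + x^2 + x + 9 in F_13[x], eliminating the leading term at each step:
  leading term x^4: subtract (x)·f(x) = x^4 + x^3 + x^2 + 9·x, leaving 5·x + 8 (coefficients mod 13)
The degree is now < 3, so this is the remainder. Hence a · b ≡ 5·x + 8 in F_13[x]/(f).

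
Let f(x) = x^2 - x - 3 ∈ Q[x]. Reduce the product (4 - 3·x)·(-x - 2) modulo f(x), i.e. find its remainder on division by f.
a · b ≡ 5·x + 1 (mod f(x))

First multiply in Q[x] without reducing: a · b = 3·x^2 + 2·x - 8. Now divide by f(x) = x^2 - x - 3, eliminating the leading term at each step:
  leading term 3·x^2: subtract (3)·f(x) = 3·x^2 - 3·x - 9, leaving 5·x + 1
The degree is now < 2, so this is the remainder. Hence a · b ≡ 5·x + 1 in Q[x]/(f).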